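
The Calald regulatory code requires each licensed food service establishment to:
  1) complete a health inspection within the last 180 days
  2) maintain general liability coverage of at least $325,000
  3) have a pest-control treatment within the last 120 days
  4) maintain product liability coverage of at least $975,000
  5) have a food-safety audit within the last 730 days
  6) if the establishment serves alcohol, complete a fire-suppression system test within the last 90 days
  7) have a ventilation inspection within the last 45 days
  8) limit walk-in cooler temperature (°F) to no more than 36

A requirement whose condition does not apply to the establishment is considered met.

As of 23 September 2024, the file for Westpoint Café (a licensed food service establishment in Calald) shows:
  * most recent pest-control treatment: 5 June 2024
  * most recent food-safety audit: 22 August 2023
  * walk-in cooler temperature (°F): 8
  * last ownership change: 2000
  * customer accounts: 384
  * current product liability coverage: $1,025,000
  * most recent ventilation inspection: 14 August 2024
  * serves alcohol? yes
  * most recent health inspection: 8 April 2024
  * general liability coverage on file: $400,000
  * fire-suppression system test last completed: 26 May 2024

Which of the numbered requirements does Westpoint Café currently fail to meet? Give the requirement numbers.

1. health inspection 168 days ago vs limit 180 → met
2. general liability coverage $400,000 ≥ $325,000 → met
3. pest-control treatment 110 days ago vs limit 120 → met
4. product liability coverage $1,025,000 ≥ $975,000 → met
5. food-safety audit 398 days ago vs limit 730 → met
6. condition 'serves alcohol' holds; fire-suppression system test 120 days ago vs limit 90 → not met
7. ventilation inspection 40 days ago vs limit 45 → met
8. walk-in cooler temperature (°F) 8 ≤ 36 → met
Not met: 6

6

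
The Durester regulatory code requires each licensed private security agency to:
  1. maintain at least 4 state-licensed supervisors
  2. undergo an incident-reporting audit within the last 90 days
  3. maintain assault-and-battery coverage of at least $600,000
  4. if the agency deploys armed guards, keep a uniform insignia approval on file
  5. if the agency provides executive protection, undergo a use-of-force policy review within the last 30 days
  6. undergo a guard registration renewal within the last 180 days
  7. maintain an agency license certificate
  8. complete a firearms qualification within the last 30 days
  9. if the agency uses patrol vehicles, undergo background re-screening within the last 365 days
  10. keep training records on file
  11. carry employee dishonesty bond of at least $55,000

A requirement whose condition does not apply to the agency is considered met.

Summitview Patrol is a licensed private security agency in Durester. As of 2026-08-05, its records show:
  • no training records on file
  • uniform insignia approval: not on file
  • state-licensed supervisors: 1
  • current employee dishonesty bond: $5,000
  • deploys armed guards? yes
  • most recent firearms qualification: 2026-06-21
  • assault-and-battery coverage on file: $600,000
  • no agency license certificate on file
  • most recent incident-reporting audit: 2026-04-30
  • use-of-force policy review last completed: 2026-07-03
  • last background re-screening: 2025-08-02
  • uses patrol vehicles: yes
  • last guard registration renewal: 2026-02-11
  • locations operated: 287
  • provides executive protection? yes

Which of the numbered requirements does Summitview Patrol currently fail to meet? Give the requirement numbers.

1. state-licensed supervisors 1 < 4 → not met
2. incident-reporting audit 97 days ago vs limit 90 → not met
3. assault-and-battery coverage $600,000 ≥ $600,000 → met
4. condition 'deploys armed guards' holds; uniform insignia approval absent → not met
5. condition 'provides executive protection' holds; use-of-force policy review 33 days ago vs limit 30 → not met
6. guard registration renewal 175 days ago vs limit 180 → met
7. agency license certificate absent → not met
8. firearms qualification 45 days ago vs limit 30 → not met
9. condition 'uses patrol vehicles' holds; background re-screening 368 days ago vs limit 365 → not met
10. training records absent → not met
11. employee dishonesty bond $5,000 < $55,000 → not met
Not met: 1, 2, 4, 5, 7, 8, 9, 10, 11

1, 2, 4, 5, 7, 8, 9, 10, 11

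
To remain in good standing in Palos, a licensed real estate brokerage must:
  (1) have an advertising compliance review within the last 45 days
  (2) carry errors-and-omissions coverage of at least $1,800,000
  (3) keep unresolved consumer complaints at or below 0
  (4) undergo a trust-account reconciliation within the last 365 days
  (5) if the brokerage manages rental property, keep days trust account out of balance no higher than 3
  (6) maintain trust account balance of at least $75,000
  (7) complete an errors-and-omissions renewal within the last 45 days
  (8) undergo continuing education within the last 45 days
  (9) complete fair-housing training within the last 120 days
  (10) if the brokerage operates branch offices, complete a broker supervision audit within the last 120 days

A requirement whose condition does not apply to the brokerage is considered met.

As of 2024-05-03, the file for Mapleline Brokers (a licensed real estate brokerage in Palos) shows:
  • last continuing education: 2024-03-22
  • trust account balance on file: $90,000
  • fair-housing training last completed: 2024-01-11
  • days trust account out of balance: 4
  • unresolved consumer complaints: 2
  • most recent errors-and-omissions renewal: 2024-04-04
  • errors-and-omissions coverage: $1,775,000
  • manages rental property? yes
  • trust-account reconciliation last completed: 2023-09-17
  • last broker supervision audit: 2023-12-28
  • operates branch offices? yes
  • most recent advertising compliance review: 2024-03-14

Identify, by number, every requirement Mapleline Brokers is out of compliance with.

1, 2, 3, 5, 10

1. advertising compliance review 50 days ago vs limit 45 → not met
2. errors-and-omissions coverage $1,775,000 < $1,800,000 → not met
3. unresolved consumer complaints 2 > 0 → not met
4. trust-account reconciliation 229 days ago vs limit 365 → met
5. condition 'manages rental property' holds; days trust account out of balance 4 > 3 → not met
6. trust account balance $90,000 ≥ $75,000 → met
7. errors-and-omissions renewal 29 days ago vs limit 45 → met
8. continuing education 42 days ago vs limit 45 → met
9. fair-housing training 113 days ago vs limit 120 → met
10. condition 'operates branch offices' holds; broker supervision audit 127 days ago vs limit 120 → not met
Not met: 1, 2, 3, 5, 10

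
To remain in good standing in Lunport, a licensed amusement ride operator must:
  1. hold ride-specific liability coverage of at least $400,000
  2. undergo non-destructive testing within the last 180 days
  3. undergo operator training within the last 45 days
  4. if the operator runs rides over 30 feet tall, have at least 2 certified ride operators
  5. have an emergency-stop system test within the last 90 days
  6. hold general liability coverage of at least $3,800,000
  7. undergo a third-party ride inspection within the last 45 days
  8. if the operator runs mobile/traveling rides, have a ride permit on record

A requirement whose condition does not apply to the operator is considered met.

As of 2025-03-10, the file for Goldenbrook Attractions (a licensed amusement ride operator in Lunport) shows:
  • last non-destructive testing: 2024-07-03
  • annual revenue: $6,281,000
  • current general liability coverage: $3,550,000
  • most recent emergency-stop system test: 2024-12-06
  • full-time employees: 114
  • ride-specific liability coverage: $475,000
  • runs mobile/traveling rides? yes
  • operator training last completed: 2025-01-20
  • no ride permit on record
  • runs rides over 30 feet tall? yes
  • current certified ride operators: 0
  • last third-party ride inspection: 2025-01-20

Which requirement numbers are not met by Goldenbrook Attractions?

2, 3, 4, 5, 6, 7, 8

1. ride-specific liability coverage $475,000 ≥ $400,000 → met
2. non-destructive testing 250 days ago vs limit 180 → not met
3. operator training 49 days ago vs limit 45 → not met
4. condition 'runs rides over 30 feet tall' holds; certified ride operators 0 < 2 → not met
5. emergency-stop system test 94 days ago vs limit 90 → not met
6. general liability coverage $3,550,000 < $3,800,000 → not met
7. third-party ride inspection 49 days ago vs limit 45 → not met
8. condition 'runs mobile/traveling rides' holds; ride permit absent → not met
Not met: 2, 3, 4, 5, 6, 7, 8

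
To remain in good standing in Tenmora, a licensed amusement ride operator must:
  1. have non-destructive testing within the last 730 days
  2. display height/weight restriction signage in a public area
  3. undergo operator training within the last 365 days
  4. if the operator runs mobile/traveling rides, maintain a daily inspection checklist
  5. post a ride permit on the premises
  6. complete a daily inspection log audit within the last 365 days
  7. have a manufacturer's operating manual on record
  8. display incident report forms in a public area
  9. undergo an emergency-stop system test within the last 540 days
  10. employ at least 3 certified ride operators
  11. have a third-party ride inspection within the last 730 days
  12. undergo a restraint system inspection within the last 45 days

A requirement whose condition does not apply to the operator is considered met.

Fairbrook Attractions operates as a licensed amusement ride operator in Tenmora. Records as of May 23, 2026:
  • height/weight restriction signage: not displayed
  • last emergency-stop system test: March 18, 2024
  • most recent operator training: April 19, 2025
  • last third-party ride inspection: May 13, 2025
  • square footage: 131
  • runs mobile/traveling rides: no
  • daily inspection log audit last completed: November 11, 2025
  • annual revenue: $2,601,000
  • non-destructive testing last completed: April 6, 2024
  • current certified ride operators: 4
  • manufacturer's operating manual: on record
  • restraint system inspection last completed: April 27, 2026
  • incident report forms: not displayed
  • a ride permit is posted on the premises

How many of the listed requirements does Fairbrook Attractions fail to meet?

1. non-destructive testing 777 days ago vs limit 730 → not met
2. height/weight restriction signage absent → not met
3. operator training 399 days ago vs limit 365 → not met
4. condition 'runs mobile/traveling rides' does not hold → requirement n/a → met
5. ride permit present → met
6. daily inspection log audit 193 days ago vs limit 365 → met
7. manufacturer's operating manual present → met
8. incident report forms absent → not met
9. emergency-stop system test 796 days ago vs limit 540 → not met
10. certified ride operators 4 ≥ 3 → met
11. third-party ride inspection 375 days ago vs limit 730 → met
12. restraint system inspection 26 days ago vs limit 45 → met
Not met: 5 of 12

5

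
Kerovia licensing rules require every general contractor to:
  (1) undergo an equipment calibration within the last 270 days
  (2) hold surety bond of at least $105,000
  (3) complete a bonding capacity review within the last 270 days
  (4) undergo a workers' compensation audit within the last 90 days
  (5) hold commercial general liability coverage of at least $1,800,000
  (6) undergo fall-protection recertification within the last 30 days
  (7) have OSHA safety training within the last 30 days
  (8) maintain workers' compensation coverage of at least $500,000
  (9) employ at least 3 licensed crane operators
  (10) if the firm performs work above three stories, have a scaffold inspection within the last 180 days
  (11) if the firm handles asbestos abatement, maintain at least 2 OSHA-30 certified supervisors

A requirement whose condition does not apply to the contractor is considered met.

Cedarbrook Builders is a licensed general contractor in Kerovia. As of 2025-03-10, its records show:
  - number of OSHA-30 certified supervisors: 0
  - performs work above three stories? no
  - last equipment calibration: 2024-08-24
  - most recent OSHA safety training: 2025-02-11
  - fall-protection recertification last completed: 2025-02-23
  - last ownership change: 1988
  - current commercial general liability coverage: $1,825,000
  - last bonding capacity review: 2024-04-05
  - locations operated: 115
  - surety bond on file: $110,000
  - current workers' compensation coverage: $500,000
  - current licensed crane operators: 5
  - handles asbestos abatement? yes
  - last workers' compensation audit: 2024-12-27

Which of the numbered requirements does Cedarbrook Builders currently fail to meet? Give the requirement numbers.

3, 11

1. equipment calibration 198 days ago vs limit 270 → met
2. surety bond $110,000 ≥ $105,000 → met
3. bonding capacity review 339 days ago vs limit 270 → not met
4. workers' compensation audit 73 days ago vs limit 90 → met
5. commercial general liability coverage $1,825,000 ≥ $1,800,000 → met
6. fall-protection recertification 15 days ago vs limit 30 → met
7. OSHA safety training 27 days ago vs limit 30 → met
8. workers' compensation coverage $500,000 ≥ $500,000 → met
9. licensed crane operators 5 ≥ 3 → met
10. condition 'performs work above three stories' does not hold → requirement n/a → met
11. condition 'handles asbestos abatement' holds; OSHA-30 certified supervisors 0 < 2 → not met
Not met: 3, 11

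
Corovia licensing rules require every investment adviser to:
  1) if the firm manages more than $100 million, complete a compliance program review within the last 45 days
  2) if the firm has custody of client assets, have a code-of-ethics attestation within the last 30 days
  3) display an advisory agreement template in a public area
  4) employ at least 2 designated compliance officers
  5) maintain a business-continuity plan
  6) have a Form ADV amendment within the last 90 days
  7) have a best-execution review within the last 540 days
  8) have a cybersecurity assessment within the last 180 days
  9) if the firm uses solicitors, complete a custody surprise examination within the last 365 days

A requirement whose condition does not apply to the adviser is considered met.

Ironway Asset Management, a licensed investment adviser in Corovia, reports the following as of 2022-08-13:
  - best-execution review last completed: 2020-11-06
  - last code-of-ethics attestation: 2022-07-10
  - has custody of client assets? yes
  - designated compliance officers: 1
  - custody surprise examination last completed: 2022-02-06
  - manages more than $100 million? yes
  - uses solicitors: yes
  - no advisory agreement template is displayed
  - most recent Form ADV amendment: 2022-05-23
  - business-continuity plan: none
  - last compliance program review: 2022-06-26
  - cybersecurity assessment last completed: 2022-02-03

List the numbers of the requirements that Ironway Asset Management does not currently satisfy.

1. condition 'manages more than $100 million' holds; compliance program review 48 days ago vs limit 45 → not met
2. condition 'has custody of client assets' holds; code-of-ethics attestation 34 days ago vs limit 30 → not met
3. advisory agreement template absent → not met
4. designated compliance officers 1 < 2 → not met
5. business-continuity plan absent → not met
6. Form ADV amendment 82 days ago vs limit 90 → met
7. best-execution review 645 days ago vs limit 540 → not met
8. cybersecurity assessment 191 days ago vs limit 180 → not met
9. condition 'uses solicitors' holds; custody surprise examination 188 days ago vs limit 365 → met
Not met: 1, 2, 3, 4, 5, 7, 8

1, 2, 3, 4, 5, 7, 8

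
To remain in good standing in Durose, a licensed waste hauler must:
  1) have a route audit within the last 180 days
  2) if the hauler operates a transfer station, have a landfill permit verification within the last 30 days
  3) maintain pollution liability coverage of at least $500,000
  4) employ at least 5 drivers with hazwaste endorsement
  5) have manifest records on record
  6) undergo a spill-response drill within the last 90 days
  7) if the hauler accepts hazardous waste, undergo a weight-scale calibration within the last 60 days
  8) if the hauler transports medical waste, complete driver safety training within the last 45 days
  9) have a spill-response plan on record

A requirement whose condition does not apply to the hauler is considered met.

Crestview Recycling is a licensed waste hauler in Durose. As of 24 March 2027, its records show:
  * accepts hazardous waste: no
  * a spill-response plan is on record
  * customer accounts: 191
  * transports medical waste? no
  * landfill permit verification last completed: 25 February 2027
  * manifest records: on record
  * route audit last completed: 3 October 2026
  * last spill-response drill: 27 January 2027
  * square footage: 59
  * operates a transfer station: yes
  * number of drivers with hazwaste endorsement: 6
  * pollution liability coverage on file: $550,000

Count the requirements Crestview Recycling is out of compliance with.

0

1. route audit 172 days ago vs limit 180 → met
2. condition 'operates a transfer station' holds; landfill permit verification 27 days ago vs limit 30 → met
3. pollution liability coverage $550,000 ≥ $500,000 → met
4. drivers with hazwaste endorsement 6 ≥ 5 → met
5. manifest records present → met
6. spill-response drill 56 days ago vs limit 90 → met
7. condition 'accepts hazardous waste' does not hold → requirement n/a → met
8. condition 'transports medical waste' does not hold → requirement n/a → met
9. spill-response plan present → met
Not met: 0 of 9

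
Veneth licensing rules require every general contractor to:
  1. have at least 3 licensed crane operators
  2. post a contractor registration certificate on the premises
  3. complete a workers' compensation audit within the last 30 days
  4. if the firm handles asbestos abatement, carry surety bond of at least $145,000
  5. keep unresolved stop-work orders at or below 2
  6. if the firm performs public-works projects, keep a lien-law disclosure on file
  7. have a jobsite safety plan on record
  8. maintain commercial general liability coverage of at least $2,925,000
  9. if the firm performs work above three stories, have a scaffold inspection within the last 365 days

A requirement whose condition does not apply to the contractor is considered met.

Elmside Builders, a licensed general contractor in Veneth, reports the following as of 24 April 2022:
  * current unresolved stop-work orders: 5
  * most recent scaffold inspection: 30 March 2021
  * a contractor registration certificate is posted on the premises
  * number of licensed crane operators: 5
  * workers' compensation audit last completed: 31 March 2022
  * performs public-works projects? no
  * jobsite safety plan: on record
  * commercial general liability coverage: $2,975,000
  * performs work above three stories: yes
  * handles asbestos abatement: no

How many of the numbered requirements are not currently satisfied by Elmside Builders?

1. licensed crane operators 5 ≥ 3 → met
2. contractor registration certificate present → met
3. workers' compensation audit 24 days ago vs limit 30 → met
4. condition 'handles asbestos abatement' does not hold → requirement n/a → met
5. unresolved stop-work orders 5 > 2 → not met
6. condition 'performs public-works projects' does not hold → requirement n/a → met
7. jobsite safety plan present → met
8. commercial general liability coverage $2,975,000 ≥ $2,925,000 → met
9. condition 'performs work above three stories' holds; scaffold inspection 390 days ago vs limit 365 → not met
Not met: 2 of 9

2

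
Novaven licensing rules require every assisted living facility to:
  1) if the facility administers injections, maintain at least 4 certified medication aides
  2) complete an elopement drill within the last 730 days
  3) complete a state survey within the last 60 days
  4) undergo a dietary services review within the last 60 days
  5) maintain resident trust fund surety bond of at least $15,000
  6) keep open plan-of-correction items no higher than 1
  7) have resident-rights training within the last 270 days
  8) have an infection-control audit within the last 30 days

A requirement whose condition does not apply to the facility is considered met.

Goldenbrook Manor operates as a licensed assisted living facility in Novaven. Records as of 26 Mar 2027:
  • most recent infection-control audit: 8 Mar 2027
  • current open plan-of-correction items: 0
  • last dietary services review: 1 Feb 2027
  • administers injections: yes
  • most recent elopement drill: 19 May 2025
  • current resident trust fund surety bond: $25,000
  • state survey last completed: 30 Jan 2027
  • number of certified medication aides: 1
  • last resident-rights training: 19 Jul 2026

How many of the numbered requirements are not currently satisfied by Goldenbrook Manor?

1

1. condition 'administers injections' holds; certified medication aides 1 < 4 → not met
2. elopement drill 676 days ago vs limit 730 → met
3. state survey 55 days ago vs limit 60 → met
4. dietary services review 53 days ago vs limit 60 → met
5. resident trust fund surety bond $25,000 ≥ $15,000 → met
6. open plan-of-correction items 0 ≤ 1 → met
7. resident-rights training 250 days ago vs limit 270 → met
8. infection-control audit 18 days ago vs limit 30 → met
Not met: 1 of 8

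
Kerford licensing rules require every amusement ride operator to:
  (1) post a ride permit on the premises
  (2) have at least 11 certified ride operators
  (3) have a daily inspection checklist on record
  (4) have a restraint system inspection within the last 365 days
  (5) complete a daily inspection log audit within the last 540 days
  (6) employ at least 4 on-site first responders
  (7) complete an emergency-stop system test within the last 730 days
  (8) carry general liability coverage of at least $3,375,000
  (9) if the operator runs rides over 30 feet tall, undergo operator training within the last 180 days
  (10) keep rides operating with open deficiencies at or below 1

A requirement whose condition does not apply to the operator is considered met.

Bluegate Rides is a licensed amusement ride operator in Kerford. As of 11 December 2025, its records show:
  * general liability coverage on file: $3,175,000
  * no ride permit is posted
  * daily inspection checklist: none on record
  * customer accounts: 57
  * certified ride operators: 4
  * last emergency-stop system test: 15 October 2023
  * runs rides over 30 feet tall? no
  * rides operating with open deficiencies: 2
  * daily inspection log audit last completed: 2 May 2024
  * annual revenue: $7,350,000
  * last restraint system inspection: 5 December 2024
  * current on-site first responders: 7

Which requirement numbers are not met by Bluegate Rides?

1. ride permit absent → not met
2. certified ride operators 4 < 11 → not met
3. daily inspection checklist absent → not met
4. restraint system inspection 371 days ago vs limit 365 → not met
5. daily inspection log audit 588 days ago vs limit 540 → not met
6. on-site first responders 7 ≥ 4 → met
7. emergency-stop system test 788 days ago vs limit 730 → not met
8. general liability coverage $3,175,000 < $3,375,000 → not met
9. condition 'runs rides over 30 feet tall' does not hold → requirement n/a → met
10. rides operating with open deficiencies 2 > 1 → not met
Not met: 1, 2, 3, 4, 5, 7, 8, 10

1, 2, 3, 4, 5, 7, 8, 10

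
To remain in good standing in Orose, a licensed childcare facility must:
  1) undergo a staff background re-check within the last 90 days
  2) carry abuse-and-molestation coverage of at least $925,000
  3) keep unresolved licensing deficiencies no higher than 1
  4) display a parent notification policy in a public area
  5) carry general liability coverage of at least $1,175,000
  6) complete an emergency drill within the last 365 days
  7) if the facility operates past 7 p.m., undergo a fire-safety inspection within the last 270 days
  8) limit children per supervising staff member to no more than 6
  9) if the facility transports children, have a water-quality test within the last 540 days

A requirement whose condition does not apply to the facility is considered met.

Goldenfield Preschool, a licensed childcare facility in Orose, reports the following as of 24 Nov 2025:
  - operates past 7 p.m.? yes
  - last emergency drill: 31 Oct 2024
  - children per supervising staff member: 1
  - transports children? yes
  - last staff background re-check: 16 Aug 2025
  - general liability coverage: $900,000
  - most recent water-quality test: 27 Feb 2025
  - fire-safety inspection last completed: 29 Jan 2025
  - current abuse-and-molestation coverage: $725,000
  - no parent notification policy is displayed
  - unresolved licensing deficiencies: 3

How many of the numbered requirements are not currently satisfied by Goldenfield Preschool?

1. staff background re-check 100 days ago vs limit 90 → not met
2. abuse-and-molestation coverage $725,000 < $925,000 → not met
3. unresolved licensing deficiencies 3 > 1 → not met
4. parent notification policy absent → not met
5. general liability coverage $900,000 < $1,175,000 → not met
6. emergency drill 389 days ago vs limit 365 → not met
7. condition 'operates past 7 p.m.' holds; fire-safety inspection 299 days ago vs limit 270 → not met
8. children per supervising staff member 1 ≤ 6 → met
9. condition 'transports children' holds; water-quality test 270 days ago vs limit 540 → met
Not met: 7 of 9

7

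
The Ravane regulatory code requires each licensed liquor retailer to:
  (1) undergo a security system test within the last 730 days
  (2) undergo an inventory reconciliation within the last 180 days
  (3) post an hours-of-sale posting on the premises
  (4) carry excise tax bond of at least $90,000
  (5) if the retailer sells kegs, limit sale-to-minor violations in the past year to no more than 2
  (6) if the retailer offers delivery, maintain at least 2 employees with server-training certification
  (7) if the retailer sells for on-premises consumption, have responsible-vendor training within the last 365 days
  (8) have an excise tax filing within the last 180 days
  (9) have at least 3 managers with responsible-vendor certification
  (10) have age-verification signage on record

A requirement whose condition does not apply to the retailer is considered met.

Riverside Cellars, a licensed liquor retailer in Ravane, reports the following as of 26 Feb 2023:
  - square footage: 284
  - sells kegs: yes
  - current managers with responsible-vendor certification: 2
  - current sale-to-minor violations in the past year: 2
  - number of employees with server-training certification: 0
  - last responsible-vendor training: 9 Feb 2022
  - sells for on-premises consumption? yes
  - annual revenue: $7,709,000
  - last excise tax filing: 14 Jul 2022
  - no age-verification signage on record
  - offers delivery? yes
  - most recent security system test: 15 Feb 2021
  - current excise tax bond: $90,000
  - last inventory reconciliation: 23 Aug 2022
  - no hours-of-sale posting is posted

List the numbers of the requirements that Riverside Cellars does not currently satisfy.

1, 2, 3, 6, 7, 8, 9, 10

1. security system test 741 days ago vs limit 730 → not met
2. inventory reconciliation 187 days ago vs limit 180 → not met
3. hours-of-sale posting absent → not met
4. excise tax bond $90,000 ≥ $90,000 → met
5. condition 'sells kegs' holds; sale-to-minor violations in the past year 2 ≤ 2 → met
6. condition 'offers delivery' holds; employees with server-training certification 0 < 2 → not met
7. condition 'sells for on-premises consumption' holds; responsible-vendor training 382 days ago vs limit 365 → not met
8. excise tax filing 227 days ago vs limit 180 → not met
9. managers with responsible-vendor certification 2 < 3 → not met
10. age-verification signage absent → not met
Not met: 1, 2, 3, 6, 7, 8, 9, 10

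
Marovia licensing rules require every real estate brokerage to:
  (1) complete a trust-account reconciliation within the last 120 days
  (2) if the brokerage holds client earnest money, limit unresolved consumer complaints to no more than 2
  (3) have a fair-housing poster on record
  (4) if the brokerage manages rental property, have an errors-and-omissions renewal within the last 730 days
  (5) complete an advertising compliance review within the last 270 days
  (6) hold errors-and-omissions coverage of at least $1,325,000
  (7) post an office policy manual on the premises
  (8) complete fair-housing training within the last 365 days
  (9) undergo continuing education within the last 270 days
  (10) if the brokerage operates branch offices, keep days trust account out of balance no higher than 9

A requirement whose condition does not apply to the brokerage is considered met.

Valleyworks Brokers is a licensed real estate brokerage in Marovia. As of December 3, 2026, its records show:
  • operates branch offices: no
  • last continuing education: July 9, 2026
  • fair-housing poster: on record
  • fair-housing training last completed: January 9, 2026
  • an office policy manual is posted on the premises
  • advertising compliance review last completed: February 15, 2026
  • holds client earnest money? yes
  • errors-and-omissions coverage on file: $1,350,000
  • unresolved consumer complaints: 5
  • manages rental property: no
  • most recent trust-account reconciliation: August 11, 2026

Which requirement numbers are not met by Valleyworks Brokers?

2, 5

1. trust-account reconciliation 114 days ago vs limit 120 → met
2. condition 'holds client earnest money' holds; unresolved consumer complaints 5 > 2 → not met
3. fair-housing poster present → met
4. condition 'manages rental property' does not hold → requirement n/a → met
5. advertising compliance review 291 days ago vs limit 270 → not met
6. errors-and-omissions coverage $1,350,000 ≥ $1,325,000 → met
7. office policy manual present → met
8. fair-housing training 328 days ago vs limit 365 → met
9. continuing education 147 days ago vs limit 270 → met
10. condition 'operates branch offices' does not hold → requirement n/a → met
Not met: 2, 5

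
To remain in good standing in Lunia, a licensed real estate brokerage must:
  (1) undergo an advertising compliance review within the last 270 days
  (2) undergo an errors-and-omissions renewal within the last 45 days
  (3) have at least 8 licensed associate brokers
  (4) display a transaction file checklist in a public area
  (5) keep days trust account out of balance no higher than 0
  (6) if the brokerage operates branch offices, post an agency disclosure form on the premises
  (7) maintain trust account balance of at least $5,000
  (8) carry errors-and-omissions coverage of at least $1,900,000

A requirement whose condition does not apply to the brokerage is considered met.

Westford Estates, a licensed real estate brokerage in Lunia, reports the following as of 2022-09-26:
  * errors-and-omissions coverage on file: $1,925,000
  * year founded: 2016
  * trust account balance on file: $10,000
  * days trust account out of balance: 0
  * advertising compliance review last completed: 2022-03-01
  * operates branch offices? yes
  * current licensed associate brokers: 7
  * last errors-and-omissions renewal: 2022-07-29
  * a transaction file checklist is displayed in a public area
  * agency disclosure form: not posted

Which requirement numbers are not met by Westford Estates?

2, 3, 6

1. advertising compliance review 209 days ago vs limit 270 → met
2. errors-and-omissions renewal 59 days ago vs limit 45 → not met
3. licensed associate brokers 7 < 8 → not met
4. transaction file checklist present → met
5. days trust account out of balance 0 ≤ 0 → met
6. condition 'operates branch offices' holds; agency disclosure form absent → not met
7. trust account balance $10,000 ≥ $5,000 → met
8. errors-and-omissions coverage $1,925,000 ≥ $1,900,000 → met
Not met: 2, 3, 6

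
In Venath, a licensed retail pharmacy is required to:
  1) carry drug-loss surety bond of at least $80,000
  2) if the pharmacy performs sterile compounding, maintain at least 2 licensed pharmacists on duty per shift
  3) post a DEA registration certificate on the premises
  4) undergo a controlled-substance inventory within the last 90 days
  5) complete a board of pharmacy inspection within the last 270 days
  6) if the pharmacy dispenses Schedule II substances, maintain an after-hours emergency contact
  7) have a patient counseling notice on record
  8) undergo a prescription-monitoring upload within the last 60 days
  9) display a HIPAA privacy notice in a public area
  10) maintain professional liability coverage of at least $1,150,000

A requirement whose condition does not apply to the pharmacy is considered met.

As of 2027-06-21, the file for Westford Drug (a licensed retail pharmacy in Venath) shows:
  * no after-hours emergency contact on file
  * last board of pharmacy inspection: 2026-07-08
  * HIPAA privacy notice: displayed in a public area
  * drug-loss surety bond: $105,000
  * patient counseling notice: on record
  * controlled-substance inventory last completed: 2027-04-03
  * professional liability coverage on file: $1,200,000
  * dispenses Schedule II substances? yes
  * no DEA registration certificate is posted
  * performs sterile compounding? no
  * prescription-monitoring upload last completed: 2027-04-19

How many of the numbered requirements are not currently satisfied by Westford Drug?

1. drug-loss surety bond $105,000 ≥ $80,000 → met
2. condition 'performs sterile compounding' does not hold → requirement n/a → met
3. DEA registration certificate absent → not met
4. controlled-substance inventory 79 days ago vs limit 90 → met
5. board of pharmacy inspection 348 days ago vs limit 270 → not met
6. condition 'dispenses Schedule II substances' holds; after-hours emergency contact absent → not met
7. patient counseling notice present → met
8. prescription-monitoring upload 63 days ago vs limit 60 → not met
9. HIPAA privacy notice present → met
10. professional liability coverage $1,200,000 ≥ $1,150,000 → met
Not met: 4 of 10

4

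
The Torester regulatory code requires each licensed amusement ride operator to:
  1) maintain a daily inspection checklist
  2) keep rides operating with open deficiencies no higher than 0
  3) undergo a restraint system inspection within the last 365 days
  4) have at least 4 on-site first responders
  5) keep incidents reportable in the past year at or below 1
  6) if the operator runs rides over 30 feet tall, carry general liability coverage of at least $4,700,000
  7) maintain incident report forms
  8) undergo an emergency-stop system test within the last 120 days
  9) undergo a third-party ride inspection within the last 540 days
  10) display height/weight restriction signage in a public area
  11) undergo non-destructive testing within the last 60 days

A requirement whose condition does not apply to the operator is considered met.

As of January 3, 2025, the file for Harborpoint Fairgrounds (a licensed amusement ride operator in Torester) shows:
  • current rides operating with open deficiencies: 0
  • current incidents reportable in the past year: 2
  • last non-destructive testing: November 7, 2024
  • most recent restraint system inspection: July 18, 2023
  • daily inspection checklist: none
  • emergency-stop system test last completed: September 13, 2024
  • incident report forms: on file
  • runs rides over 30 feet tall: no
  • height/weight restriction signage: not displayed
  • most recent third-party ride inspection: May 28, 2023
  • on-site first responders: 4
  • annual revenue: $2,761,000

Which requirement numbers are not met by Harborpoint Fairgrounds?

1, 3, 5, 9, 10

1. daily inspection checklist absent → not met
2. rides operating with open deficiencies 0 ≤ 0 → met
3. restraint system inspection 535 days ago vs limit 365 → not met
4. on-site first responders 4 ≥ 4 → met
5. incidents reportable in the past year 2 > 1 → not met
6. condition 'runs rides over 30 feet tall' does not hold → requirement n/a → met
7. incident report forms present → met
8. emergency-stop system test 112 days ago vs limit 120 → met
9. third-party ride inspection 586 days ago vs limit 540 → not met
10. height/weight restriction signage absent → not met
11. non-destructive testing 57 days ago vs limit 60 → met
Not met: 1, 3, 5, 9, 10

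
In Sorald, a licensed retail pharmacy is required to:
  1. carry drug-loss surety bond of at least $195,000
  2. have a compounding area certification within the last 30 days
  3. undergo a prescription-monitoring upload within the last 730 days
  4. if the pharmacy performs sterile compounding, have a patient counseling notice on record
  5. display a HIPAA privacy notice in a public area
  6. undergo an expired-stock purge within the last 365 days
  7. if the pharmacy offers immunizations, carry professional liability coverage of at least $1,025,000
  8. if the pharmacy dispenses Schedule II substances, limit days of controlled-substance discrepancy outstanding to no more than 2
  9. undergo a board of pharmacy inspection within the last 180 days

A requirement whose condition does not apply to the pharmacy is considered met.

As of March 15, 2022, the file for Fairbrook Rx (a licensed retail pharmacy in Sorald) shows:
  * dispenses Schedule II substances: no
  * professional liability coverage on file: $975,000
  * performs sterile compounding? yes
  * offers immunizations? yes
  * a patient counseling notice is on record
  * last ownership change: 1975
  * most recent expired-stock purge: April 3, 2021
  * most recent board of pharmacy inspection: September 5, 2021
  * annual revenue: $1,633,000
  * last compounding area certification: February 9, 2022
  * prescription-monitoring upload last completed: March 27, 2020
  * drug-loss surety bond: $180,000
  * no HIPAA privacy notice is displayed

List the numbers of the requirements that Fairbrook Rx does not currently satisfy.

1, 2, 5, 7, 9

1. drug-loss surety bond $180,000 < $195,000 → not met
2. compounding area certification 34 days ago vs limit 30 → not met
3. prescription-monitoring upload 718 days ago vs limit 730 → met
4. condition 'performs sterile compounding' holds; patient counseling notice present → met
5. HIPAA privacy notice absent → not met
6. expired-stock purge 346 days ago vs limit 365 → met
7. condition 'offers immunizations' holds; professional liability coverage $975,000 < $1,025,000 → not met
8. condition 'dispenses Schedule II substances' does not hold → requirement n/a → met
9. board of pharmacy inspection 191 days ago vs limit 180 → not met
Not met: 1, 2, 5, 7, 9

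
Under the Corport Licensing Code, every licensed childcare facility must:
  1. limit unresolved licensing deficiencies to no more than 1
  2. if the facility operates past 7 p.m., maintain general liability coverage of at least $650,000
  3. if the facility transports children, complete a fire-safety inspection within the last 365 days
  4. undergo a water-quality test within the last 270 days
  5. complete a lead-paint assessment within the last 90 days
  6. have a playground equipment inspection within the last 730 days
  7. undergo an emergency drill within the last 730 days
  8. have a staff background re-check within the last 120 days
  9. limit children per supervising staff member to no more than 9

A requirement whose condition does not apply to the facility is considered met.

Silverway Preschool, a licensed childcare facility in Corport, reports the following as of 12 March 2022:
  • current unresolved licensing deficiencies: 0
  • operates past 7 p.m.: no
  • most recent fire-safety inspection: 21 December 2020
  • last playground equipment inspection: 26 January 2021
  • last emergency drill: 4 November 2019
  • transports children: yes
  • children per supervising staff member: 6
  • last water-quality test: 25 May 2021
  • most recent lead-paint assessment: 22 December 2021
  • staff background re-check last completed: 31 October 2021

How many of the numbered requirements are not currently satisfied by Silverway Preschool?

1. unresolved licensing deficiencies 0 ≤ 1 → met
2. condition 'operates past 7 p.m.' does not hold → requirement n/a → met
3. condition 'transports children' holds; fire-safety inspection 446 days ago vs limit 365 → not met
4. water-quality test 291 days ago vs limit 270 → not met
5. lead-paint assessment 80 days ago vs limit 90 → met
6. playground equipment inspection 410 days ago vs limit 730 → met
7. emergency drill 859 days ago vs limit 730 → not met
8. staff background re-check 132 days ago vs limit 120 → not met
9. children per supervising staff member 6 ≤ 9 → met
Not met: 4 of 9

4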